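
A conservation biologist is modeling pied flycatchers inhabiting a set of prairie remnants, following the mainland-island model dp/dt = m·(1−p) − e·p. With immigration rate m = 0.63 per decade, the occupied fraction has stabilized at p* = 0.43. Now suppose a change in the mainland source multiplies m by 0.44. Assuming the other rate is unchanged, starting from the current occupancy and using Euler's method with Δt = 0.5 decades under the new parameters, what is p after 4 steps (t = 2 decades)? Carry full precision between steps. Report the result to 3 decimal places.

Balance m(1−p*) = e·p* gives e = m(1−p*)/p* = 0.63×0.57000/0.43000 = 0.83512.
Starting from p₀ = 0.43000; update p ← p + (dp/dt)·Δt with the new parameters.
t = 0.5: p = 0.43000 + (-0.10055) = 0.32945
t = 1: p = 0.32945 + (-0.04463) = 0.28482
t = 1.5: p = 0.28482 + (-0.01981) = 0.26502
t = 2: p = 0.26502 + (-0.00879) = 0.25623

0.256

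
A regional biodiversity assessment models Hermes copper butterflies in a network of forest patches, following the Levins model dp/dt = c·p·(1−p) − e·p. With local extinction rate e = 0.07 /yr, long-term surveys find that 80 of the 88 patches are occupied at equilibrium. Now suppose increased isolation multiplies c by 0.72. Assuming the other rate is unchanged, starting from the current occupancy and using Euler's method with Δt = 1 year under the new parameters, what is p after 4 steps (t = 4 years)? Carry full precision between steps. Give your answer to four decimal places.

0.8761

Observed p* = 80/88 = 0.90909.
Balance c(1−p*) = e gives c = e/(1 − 0.90909) = 0.07/0.09091 = 0.77000.
Starting from p₀ = 0.90909; update p ← p + (dp/dt)·Δt with the new parameters.
step 1: Δp = -0.01782, p = 0.89127
step 2: Δp = -0.00866, p = 0.88261
step 3: Δp = -0.00434, p = 0.87827
step 4: Δp = -0.00221, p = 0.87606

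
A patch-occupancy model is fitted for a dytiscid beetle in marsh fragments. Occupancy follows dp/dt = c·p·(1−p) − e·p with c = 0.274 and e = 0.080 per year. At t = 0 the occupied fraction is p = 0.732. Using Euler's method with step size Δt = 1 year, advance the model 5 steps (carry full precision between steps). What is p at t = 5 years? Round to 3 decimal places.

0.716

Update rule: p ← p + [c·p·(1−p) − e·p]·Δt with Δt = 1.
step 1: Δp = -0.00481, p = 0.72719
step 2: Δp = -0.00382, p = 0.72337
step 3: Δp = -0.00304, p = 0.72033
step 4: Δp = -0.00243, p = 0.71790
step 5: Δp = -0.00194, p = 0.71596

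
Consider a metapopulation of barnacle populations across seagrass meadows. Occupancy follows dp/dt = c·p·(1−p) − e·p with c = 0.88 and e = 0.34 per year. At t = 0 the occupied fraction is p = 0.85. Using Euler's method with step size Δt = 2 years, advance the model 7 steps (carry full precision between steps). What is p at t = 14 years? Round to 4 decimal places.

Update rule: p ← p + [c·p·(1−p) − e·p]·Δt with Δt = 2.
p: 0.85000 → 0.49640  (Δp = -0.35360)
p: 0.49640 → 0.59883  (Δp = +0.10243)
p: 0.59883 → 0.61444  (Δp = +0.01561)
p: 0.61444 → 0.61357  (Δp = -0.00086)
p: 0.61357 → 0.61364  (Δp = +0.00007)
p: 0.61364 → 0.61364  (Δp = -0.00001)
p: 0.61364 → 0.61364  (Δp = +0.00000)

0.6136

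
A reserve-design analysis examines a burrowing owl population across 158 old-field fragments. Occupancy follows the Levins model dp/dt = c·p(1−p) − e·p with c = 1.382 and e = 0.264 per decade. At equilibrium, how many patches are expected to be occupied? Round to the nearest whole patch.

p* = 1 − e/c = 1 − 0.264/1.382 = 0.8090.
Expected occupied patches = N × p* = 158 × 0.8090 = 127.82 ≈ 128.

128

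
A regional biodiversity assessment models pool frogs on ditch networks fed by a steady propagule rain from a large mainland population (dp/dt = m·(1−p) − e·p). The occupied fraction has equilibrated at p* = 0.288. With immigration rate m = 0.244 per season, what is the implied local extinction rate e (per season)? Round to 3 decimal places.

At equilibrium m(1−p*) = e·p*, so e = m(1−p*)/p*.
e = 0.244 × 0.7120 / 0.288 = 0.6032.

0.603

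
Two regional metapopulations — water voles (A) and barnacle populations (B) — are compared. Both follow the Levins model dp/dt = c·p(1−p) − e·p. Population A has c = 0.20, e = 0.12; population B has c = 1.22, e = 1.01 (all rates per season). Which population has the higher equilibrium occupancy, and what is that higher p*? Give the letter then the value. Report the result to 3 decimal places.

A, 0.400

A: p*_A = 1 − 0.12/0.20 = 0.4000.
B: p*_B = 1 − 1.01/1.22 = 0.1721.
A is higher at 0.4000.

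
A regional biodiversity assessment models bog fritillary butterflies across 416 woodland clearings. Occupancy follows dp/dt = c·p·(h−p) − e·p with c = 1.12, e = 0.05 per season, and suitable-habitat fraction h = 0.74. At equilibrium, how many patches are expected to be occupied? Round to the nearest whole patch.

p* = h − e/c = 0.74 − 0.0446 = 0.6954.
Expected occupied patches = N × p* = 416 × 0.6954 = 289.27 ≈ 289.

289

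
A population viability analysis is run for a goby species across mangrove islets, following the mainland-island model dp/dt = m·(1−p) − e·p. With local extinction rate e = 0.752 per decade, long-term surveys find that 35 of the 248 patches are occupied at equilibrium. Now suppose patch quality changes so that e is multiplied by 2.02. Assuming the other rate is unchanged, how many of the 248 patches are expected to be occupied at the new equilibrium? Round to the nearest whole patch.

Observed p* = 35/248 = 0.14113.
Balance m(1−p*) = e·p* gives m = e·p*/(1−p*) = 0.752×0.14113/0.85887 = 0.12357.
New p* = m/(m+e) = 0.12357/(0.12357+1.51904) = 0.07523.
Expected occupied = 248 × 0.07523 = 18.66 ≈ 19.

19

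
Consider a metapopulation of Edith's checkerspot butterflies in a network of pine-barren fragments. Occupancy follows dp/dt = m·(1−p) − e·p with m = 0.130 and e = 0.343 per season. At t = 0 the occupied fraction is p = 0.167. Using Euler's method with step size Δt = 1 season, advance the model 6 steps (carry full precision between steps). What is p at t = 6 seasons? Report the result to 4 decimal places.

Update rule: p ← p + [m·(1−p) − e·p]·Δt with Δt = 1.
p: 0.16700 → 0.21801  (Δp = +0.05101)
p: 0.21801 → 0.24489  (Δp = +0.02688)
p: 0.24489 → 0.25906  (Δp = +0.01417)
p: 0.25906 → 0.26652  (Δp = +0.00747)
p: 0.26652 → 0.27046  (Δp = +0.00393)
p: 0.27046 → 0.27253  (Δp = +0.00207)

0.2725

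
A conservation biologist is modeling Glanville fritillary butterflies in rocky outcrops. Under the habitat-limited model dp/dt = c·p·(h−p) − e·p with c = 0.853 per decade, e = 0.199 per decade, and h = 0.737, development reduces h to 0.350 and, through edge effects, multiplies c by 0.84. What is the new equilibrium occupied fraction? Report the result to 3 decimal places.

0.072

Before: p* = h − e/c = 0.737 − 0.199/0.853 = 0.737 − 0.2333 = 0.5037.
After: c = 0.71652, e = 0.199, h = 0.350; p* = 0.350 − 0.199/0.71652 = 0.0723.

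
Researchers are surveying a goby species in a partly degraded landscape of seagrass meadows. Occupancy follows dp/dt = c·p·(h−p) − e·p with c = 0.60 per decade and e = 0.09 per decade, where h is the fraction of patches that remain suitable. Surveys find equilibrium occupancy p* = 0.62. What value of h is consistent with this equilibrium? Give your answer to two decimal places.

At equilibrium c(h−p*) = e, so h = p* + e/c.
h = 0.62 + 0.09/0.60 = 0.62 + 0.1500 = 0.7700.

0.77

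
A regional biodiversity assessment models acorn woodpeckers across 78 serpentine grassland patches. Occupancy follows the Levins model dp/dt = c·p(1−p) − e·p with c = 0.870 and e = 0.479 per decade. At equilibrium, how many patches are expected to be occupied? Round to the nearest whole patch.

p* = 1 − e/c = 1 − 0.479/0.870 = 0.4494.
Expected occupied patches = N × p* = 78 × 0.4494 = 35.06 ≈ 35.

35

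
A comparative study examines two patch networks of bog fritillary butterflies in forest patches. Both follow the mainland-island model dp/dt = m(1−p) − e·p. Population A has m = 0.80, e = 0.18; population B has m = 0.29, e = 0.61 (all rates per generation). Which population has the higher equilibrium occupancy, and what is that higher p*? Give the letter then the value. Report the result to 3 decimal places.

A, 0.816

A: p*_A = m/(m+e) = 0.80/0.9800 = 0.8163.
B: p*_B = 0.29/0.9000 = 0.3222.
A is higher at 0.8163.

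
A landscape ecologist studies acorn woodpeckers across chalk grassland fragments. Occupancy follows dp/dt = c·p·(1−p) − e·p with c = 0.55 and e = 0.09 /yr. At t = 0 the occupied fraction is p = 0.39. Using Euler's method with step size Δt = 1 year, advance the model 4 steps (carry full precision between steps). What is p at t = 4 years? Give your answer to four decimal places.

0.7250

Update rule: p ← p + [c·p·(1−p) − e·p]·Δt with Δt = 1.
t = 1: p = 0.39000 + (+0.09575) = 0.48575
t = 2: p = 0.48575 + (+0.09367) = 0.57942
t = 3: p = 0.57942 + (+0.08188) = 0.66130
t = 4: p = 0.66130 + (+0.06367) = 0.72497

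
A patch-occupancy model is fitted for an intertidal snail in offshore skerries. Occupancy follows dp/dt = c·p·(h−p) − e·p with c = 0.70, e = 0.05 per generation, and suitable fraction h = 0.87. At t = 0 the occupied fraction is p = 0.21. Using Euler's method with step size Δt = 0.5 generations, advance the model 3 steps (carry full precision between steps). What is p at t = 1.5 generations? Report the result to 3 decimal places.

0.354

Update rule: p ← p + [c·p·(h−p) − e·p]·Δt with Δt = 0.5.
t = 0.5: p = 0.21000 + (+0.04326) = 0.25326
t = 1: p = 0.25326 + (+0.04834) = 0.30160
t = 1.5: p = 0.30160 + (+0.05246) = 0.35406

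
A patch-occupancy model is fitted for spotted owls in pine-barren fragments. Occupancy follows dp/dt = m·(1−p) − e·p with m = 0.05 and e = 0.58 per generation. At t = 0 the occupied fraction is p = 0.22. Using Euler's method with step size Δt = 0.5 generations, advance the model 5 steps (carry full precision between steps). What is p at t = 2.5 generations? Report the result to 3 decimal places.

Update rule: p ← p + [m·(1−p) − e·p]·Δt with Δt = 0.5.
t = 0.5: p = 0.22000 + (-0.04430) = 0.17570
t = 1: p = 0.17570 + (-0.03035) = 0.14535
t = 1.5: p = 0.14535 + (-0.02079) = 0.12457
t = 2: p = 0.12457 + (-0.01424) = 0.11033
t = 2.5: p = 0.11033 + (-0.00975) = 0.10058

0.101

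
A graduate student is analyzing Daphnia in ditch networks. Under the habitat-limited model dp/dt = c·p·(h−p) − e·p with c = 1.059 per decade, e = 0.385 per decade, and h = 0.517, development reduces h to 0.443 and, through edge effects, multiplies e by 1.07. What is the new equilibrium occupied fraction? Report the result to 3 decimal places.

0.054

Before: p* = h − e/c = 0.517 − 0.385/1.059 = 0.517 − 0.3636 = 0.1534.
After: c = 1.059, e = 0.41195, h = 0.443; p* = 0.443 − 0.41195/1.059 = 0.0540.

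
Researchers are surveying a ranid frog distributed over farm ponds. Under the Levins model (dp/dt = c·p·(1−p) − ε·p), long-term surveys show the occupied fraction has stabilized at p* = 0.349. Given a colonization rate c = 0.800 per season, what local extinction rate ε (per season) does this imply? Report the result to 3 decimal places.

0.521

At equilibrium c(1−p*) = ε.
ε = 0.800 × (1 − 0.349) = 0.800 × 0.6510 = 0.5208.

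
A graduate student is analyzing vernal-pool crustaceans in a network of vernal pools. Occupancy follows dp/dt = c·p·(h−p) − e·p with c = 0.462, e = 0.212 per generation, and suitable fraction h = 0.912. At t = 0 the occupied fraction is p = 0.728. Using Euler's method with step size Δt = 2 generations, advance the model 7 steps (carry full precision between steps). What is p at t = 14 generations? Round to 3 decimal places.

0.456

Update rule: p ← p + [c·p·(h−p) − e·p]·Δt with Δt = 2.
p: 0.72800 → 0.54310  (Δp = -0.18490)
p: 0.54310 → 0.49795  (Δp = -0.04515)
p: 0.49795 → 0.47733  (Δp = -0.02062)
p: 0.47733 → 0.46665  (Δp = -0.01067)
p: 0.46665 → 0.46082  (Δp = -0.00583)
p: 0.46082 → 0.45754  (Δp = -0.00328)
p: 0.45754 → 0.45568  (Δp = -0.00187)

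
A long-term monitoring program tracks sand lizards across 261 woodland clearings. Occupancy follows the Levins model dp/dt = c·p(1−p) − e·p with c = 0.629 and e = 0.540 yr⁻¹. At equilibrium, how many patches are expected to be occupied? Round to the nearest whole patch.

37

p* = 1 − e/c = 1 − 0.540/0.629 = 0.1415.
Expected occupied patches = N × p* = 261 × 0.1415 = 36.93 ≈ 37.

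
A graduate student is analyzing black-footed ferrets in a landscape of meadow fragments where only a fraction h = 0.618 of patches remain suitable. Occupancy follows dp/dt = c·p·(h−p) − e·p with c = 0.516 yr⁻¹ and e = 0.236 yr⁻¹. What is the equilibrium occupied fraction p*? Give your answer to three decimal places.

Setting dp/dt = 0 and dividing by p* gives c·(h−p*) = e.
So p* = h − e/c = 0.618 − 0.236/0.516 = 0.618 − 0.4574 = 0.1606.

0.161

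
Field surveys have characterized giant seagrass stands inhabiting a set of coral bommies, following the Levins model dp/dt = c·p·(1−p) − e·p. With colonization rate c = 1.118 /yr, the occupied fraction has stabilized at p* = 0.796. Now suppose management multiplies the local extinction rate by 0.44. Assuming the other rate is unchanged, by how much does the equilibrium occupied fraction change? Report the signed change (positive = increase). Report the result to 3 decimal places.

Balance c(1−p*) = e gives e = 1.118×(1 − 0.79600) = 0.22807.
New p* = 1 − e/c = 1 − 0.10035/1.11800 = 0.91024.
Δp* = 0.91024 − 0.79600 = +0.11424.

0.114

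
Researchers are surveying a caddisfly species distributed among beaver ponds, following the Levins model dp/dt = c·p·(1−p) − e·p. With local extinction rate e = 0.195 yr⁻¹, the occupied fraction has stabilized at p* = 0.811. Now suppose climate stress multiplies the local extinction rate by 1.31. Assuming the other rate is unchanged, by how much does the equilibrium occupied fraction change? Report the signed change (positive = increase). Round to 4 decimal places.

-0.0586

Balance c(1−p*) = e gives c = e/(1 − 0.81100) = 0.195/0.18900 = 1.03175.
New p* = 1 − e/c = 1 − 0.25545/1.03175 = 0.75241.
Δp* = 0.75241 − 0.81100 = -0.05859.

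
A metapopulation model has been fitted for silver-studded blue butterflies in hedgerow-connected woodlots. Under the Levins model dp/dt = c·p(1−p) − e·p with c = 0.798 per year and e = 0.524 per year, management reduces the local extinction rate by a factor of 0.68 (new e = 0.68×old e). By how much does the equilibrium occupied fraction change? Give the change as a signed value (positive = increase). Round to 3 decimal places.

0.210

Before: p* = 1 − 0.524/0.798 = 0.3434.
After the change, c = 0.798, e = 0.35632, so p* = 1 − 0.35632/0.798 = 0.5535.
Δp* = 0.5535 − 0.3434 = +0.2101.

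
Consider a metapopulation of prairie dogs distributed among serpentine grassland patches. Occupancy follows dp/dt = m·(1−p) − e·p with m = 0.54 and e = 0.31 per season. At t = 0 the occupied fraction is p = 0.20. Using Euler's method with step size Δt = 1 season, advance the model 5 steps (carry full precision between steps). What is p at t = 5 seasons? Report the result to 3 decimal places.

Update rule: p ← p + [m·(1−p) − e·p]·Δt with Δt = 1.
step 1: Δp = +0.37000, p = 0.57000
step 2: Δp = +0.05550, p = 0.62550
step 3: Δp = +0.00832, p = 0.63383
step 4: Δp = +0.00125, p = 0.63507
step 5: Δp = +0.00019, p = 0.63526

0.635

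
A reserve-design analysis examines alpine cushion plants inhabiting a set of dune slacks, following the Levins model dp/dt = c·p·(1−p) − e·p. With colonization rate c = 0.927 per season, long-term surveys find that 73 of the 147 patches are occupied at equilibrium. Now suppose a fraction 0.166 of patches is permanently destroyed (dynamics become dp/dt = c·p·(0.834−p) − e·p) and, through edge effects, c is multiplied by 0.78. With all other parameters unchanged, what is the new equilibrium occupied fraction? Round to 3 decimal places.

Observed p* = 73/147 = 0.49660.
Balance c(1−p*) = e gives e = 0.927×(1 − 0.49660) = 0.46665.
New p* = 0.834 − e/c = 0.834 − 0.46665/0.72306 = 0.18862.

0.189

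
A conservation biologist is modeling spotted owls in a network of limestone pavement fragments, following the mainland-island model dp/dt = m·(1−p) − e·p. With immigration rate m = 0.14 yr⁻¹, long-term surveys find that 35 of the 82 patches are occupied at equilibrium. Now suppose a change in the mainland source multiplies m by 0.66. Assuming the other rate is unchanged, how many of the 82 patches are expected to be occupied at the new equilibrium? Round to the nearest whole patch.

27

Observed p* = 35/82 = 0.42683.
Balance m(1−p*) = e·p* gives e = m(1−p*)/p* = 0.14×0.57317/0.42683 = 0.18800.
New p* = m/(m+e) = 0.09240/(0.09240+0.18800) = 0.32953.
Expected occupied = 82 × 0.32953 = 27.02 ≈ 27.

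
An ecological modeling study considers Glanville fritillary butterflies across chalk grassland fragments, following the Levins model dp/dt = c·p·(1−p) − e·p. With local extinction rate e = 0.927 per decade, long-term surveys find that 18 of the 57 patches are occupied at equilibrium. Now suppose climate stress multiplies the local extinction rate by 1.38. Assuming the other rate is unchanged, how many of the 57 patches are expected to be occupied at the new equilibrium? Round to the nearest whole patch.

Observed p* = 18/57 = 0.31579.
Balance c(1−p*) = e gives c = e/(1 − 0.31579) = 0.927/0.68421 = 1.35485.
New p* = 1 − e/c = 1 − 1.27926/1.35485 = 0.05579.
Expected occupied = 57 × 0.05579 = 3.18 ≈ 3.

3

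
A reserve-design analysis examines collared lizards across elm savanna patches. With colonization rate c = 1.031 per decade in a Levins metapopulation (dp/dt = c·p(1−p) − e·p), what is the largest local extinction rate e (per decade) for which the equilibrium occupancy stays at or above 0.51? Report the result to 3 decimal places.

1 − e/c ≥ 0.51 ⇒ e ≤ c(1 − 0.51) = 1.031 × 0.4900.
e_max = 0.5052.

0.505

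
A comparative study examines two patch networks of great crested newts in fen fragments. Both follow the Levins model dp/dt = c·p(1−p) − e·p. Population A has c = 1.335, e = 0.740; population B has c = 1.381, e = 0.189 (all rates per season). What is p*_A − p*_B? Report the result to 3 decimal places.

-0.417

A: p*_A = 1 − 0.740/1.335 = 0.4457.
B: p*_B = 1 − 0.189/1.381 = 0.8631.
p*_A − p*_B = 0.4457 − 0.8631 = -0.4174.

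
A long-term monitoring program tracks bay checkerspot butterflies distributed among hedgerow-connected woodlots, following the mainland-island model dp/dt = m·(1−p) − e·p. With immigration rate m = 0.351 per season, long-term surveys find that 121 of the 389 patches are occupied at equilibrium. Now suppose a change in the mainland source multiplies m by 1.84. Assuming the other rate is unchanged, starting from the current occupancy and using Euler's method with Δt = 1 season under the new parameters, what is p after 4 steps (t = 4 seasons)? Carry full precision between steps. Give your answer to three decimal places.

Observed p* = 121/389 = 0.31105.
Balance m(1−p*) = e·p* gives e = m(1−p*)/p* = 0.351×0.68895/0.31105 = 0.77742.
Starting from p₀ = 0.31105; update p ← p + (dp/dt)·Δt with the new parameters.
t = 1: p = 0.31105 + (+0.20313) = 0.51418
t = 2: p = 0.51418 + (-0.08598) = 0.42821
t = 3: p = 0.42821 + (+0.03639) = 0.46460
t = 4: p = 0.46460 + (-0.01540) = 0.44919

0.449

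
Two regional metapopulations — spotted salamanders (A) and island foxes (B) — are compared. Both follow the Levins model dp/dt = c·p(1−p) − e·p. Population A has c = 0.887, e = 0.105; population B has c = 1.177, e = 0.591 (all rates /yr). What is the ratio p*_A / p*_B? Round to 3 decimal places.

1.771

A: p*_A = 1 − 0.105/0.887 = 0.8816.
B: p*_B = 1 − 0.591/1.177 = 0.4979.
p*_A / p*_B = 0.8816/0.4979 = 1.7708.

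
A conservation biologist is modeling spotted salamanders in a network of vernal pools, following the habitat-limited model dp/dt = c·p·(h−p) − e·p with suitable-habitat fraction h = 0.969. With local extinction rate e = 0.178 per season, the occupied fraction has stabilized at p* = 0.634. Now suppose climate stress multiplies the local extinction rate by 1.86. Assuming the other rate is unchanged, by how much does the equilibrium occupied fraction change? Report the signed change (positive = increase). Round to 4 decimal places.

Balance c(h−p*) = e gives c = e/(0.969 − 0.63400) = 0.178/0.33500 = 0.53134.
New p* = 0.969 − e/c = 0.969 − 0.33108/0.53134 = 0.34590.
Δp* = 0.34590 − 0.63400 = -0.28810.

-0.2881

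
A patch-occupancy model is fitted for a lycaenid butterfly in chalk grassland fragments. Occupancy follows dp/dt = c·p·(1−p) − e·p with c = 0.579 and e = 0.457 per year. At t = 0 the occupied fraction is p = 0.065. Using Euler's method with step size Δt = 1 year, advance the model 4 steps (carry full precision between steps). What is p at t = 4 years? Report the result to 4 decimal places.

Update rule: p ← p + [c·p·(1−p) − e·p]·Δt with Δt = 1.
step 1: Δp = +0.00548, p = 0.07048
step 2: Δp = +0.00572, p = 0.07621
step 3: Δp = +0.00593, p = 0.08214
step 4: Δp = +0.00611, p = 0.08826

0.0883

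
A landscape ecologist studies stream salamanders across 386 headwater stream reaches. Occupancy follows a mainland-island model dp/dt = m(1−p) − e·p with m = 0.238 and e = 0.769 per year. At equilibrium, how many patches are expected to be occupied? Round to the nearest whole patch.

p* = m/(m+e) = 0.238/1.0070 = 0.2363.
Expected occupied patches = N × p* = 386 × 0.2363 = 91.23 ≈ 91.

91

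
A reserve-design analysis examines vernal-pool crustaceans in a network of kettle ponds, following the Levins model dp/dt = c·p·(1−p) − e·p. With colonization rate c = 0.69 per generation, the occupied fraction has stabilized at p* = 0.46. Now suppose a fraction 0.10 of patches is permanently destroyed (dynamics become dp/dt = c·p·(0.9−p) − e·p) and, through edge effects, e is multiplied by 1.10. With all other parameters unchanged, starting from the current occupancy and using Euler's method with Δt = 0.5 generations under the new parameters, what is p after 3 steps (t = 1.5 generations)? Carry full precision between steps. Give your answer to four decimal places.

0.4003

Balance c(1−p*) = e gives e = 0.69×(1 − 0.46000) = 0.37260.
Starting from p₀ = 0.46000; update p ← p + (dp/dt)·Δt with the new parameters.
  1  |  dp/dt·Δt = -0.024440  |  p_1 = 0.435560
  2  |  dp/dt·Δt = -0.019469  |  p_2 = 0.416091
  3  |  dp/dt·Δt = -0.015804  |  p_3 = 0.400288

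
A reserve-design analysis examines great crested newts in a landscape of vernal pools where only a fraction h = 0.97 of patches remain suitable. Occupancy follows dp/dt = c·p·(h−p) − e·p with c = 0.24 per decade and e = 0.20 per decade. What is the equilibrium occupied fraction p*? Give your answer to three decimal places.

Setting dp/dt = 0 and dividing by p* gives c·(h−p*) = e.
So p* = h − e/c = 0.97 − 0.20/0.24 = 0.97 − 0.8333 = 0.1367.

0.137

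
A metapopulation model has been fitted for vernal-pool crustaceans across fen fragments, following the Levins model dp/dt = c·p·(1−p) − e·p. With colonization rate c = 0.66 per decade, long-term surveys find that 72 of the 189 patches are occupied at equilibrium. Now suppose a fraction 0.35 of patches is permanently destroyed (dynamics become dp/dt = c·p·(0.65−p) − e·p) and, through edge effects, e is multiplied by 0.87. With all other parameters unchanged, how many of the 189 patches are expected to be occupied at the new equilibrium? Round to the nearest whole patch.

21

Observed p* = 72/189 = 0.38095.
Balance c(1−p*) = e gives e = 0.66×(1 − 0.38095) = 0.40857.
New p* = 0.65 − e/c = 0.65 − 0.35546/0.66000 = 0.11142.
Expected occupied = 189 × 0.11142 = 21.06 ≈ 21.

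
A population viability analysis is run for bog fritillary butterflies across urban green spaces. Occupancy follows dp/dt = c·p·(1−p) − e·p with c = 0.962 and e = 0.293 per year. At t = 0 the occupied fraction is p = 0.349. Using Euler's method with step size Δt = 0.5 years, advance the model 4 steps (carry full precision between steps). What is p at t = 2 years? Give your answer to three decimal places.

Update rule: p ← p + [c·p·(1−p) − e·p]·Δt with Δt = 0.5.
p: 0.34900 → 0.40715  (Δp = +0.05815)
p: 0.40715 → 0.46361  (Δp = +0.05646)
p: 0.46361 → 0.51530  (Δp = +0.05169)
p: 0.51530 → 0.55995  (Δp = +0.04465)

0.560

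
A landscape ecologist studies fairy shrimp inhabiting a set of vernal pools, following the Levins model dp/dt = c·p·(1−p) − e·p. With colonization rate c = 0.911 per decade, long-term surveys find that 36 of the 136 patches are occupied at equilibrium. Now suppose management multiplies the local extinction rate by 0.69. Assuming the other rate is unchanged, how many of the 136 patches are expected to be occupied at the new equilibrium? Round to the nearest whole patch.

67

Observed p* = 36/136 = 0.26471.
Balance c(1−p*) = e gives e = 0.911×(1 − 0.26471) = 0.66985.
New p* = 1 − e/c = 1 − 0.46220/0.91100 = 0.49265.
Expected occupied = 136 × 0.49265 = 67.00 ≈ 67.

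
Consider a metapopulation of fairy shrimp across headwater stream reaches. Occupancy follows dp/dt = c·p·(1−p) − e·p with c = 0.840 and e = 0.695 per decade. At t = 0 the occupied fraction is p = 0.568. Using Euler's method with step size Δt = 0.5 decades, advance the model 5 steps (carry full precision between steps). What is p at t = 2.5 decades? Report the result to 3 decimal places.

0.317

Update rule: p ← p + [c·p·(1−p) − e·p]·Δt with Δt = 0.5.
t = 0.5: p = 0.56800 + (-0.09432) = 0.47368
t = 1: p = 0.47368 + (-0.05989) = 0.41378
t = 1.5: p = 0.41378 + (-0.04191) = 0.37187
t = 2: p = 0.37187 + (-0.03112) = 0.34075
t = 2.5: p = 0.34075 + (-0.02406) = 0.31669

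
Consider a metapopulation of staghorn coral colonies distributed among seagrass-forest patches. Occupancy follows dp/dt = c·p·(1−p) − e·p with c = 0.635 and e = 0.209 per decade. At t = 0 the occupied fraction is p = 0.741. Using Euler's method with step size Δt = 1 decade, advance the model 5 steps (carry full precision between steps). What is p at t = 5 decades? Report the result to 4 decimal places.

Update rule: p ← p + [c·p·(1−p) − e·p]·Δt with Δt = 1.
p: 0.74100 → 0.70800  (Δp = -0.03300)
p: 0.70800 → 0.69131  (Δp = -0.01669)
p: 0.69131 → 0.68233  (Δp = -0.00897)
p: 0.68233 → 0.67736  (Δp = -0.00497)
p: 0.67736 → 0.67457  (Δp = -0.00280)

0.6746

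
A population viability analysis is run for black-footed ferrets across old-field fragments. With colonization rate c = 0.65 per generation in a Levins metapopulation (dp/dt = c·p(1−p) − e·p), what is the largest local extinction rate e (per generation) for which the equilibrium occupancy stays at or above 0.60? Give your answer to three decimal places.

1 − e/c ≥ 0.60 ⇒ e ≤ c(1 − 0.60) = 0.65 × 0.4000.
e_max = 0.2600.

0.260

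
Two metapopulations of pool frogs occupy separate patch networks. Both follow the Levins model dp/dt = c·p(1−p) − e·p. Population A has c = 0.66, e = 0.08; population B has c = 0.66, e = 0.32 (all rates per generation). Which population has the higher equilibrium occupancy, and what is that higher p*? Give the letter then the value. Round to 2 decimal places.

A, 0.88

A: p*_A = 1 − 0.08/0.66 = 0.8788.
B: p*_B = 1 − 0.32/0.66 = 0.5152.
A is higher at 0.8788.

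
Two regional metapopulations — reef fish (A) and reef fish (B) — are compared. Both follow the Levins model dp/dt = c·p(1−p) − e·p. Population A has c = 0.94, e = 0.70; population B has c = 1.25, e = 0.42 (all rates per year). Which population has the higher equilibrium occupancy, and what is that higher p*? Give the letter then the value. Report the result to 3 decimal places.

B, 0.664

A: p*_A = 1 − 0.70/0.94 = 0.2553.
B: p*_B = 1 − 0.42/1.25 = 0.6640.
B is higher at 0.6640.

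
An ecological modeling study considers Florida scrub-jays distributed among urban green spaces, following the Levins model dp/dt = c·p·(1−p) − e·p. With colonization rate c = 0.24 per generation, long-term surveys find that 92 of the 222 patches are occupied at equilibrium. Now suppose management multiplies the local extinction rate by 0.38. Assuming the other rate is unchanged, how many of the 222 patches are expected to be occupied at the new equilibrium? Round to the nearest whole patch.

173

Observed p* = 92/222 = 0.41441.
Balance c(1−p*) = e gives e = 0.24×(1 − 0.41441) = 0.14054.
New p* = 1 − e/c = 1 − 0.05341/0.24000 = 0.77746.
Expected occupied = 222 × 0.77746 = 172.60 ≈ 173.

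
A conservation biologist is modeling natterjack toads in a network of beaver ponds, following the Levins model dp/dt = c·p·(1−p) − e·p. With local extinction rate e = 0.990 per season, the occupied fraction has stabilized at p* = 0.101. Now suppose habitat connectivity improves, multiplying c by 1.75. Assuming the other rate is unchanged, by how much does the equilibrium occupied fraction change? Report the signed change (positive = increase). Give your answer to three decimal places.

0.385

Balance c(1−p*) = e gives c = e/(1 − 0.10100) = 0.990/0.89900 = 1.10122.
New p* = 1 − e/c = 1 − 0.99000/1.92714 = 0.48629.
Δp* = 0.48629 − 0.10100 = +0.38529.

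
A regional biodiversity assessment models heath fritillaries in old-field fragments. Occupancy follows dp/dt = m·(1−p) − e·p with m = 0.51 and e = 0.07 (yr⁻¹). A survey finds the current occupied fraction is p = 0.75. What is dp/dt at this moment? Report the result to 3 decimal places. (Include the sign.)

Colonization term: m·(1−p) = 0.51×0.2500 = 0.12750.
Extinction term: e·p = 0.05250.
dp/dt = 0.12750 − 0.05250 = 0.07500.

0.075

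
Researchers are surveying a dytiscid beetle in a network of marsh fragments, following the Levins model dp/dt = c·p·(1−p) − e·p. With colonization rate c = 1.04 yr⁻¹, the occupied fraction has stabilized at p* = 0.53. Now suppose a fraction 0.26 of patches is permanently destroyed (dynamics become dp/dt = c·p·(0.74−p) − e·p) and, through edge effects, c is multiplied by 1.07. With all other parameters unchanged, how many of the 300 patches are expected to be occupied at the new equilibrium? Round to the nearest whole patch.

90

Balance c(1−p*) = e gives e = 1.04×(1 − 0.53000) = 0.48880.
New p* = 0.74 − e/c = 0.74 − 0.48880/1.11280 = 0.30075.
Expected occupied = 300 × 0.30075 = 90.23 ≈ 90.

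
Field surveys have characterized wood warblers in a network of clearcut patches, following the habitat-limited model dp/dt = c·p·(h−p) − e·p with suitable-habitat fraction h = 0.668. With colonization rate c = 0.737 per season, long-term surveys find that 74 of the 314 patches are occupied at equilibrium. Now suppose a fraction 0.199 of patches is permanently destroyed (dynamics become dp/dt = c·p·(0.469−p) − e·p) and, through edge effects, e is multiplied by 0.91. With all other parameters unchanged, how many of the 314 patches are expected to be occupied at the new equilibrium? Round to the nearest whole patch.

24

Observed p* = 74/314 = 0.23567.
Balance c(h−p*) = e gives e = 0.737×(0.668 − 0.23567) = 0.31863.
New p* = 0.469 − e/c = 0.469 − 0.28995/0.73700 = 0.07558.
Expected occupied = 314 × 0.07558 = 23.73 ≈ 24.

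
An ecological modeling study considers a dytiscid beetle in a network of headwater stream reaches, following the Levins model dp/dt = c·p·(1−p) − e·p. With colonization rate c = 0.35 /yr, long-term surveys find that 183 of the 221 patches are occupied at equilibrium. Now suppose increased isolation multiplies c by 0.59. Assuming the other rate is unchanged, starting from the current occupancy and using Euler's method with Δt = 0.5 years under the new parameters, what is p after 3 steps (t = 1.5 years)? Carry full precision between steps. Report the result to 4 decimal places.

0.8003

Observed p* = 183/221 = 0.82805.
Balance c(1−p*) = e gives e = 0.35×(1 − 0.82805) = 0.06018.
Starting from p₀ = 0.82805; update p ← p + (dp/dt)·Δt with the new parameters.
  1  |  dp/dt·Δt = -0.010216  |  p_1 = 0.817839
  2  |  dp/dt·Δt = -0.009227  |  p_2 = 0.808611
  3  |  dp/dt·Δt = -0.008353  |  p_3 = 0.800259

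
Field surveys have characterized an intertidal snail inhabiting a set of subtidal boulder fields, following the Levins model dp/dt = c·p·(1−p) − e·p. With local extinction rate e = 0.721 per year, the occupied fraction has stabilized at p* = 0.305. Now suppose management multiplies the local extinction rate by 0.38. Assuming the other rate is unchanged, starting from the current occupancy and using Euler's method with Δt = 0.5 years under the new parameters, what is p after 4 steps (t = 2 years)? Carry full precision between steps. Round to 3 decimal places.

0.570

Balance c(1−p*) = e gives c = e/(1 − 0.30500) = 0.721/0.69500 = 1.03741.
Starting from p₀ = 0.30500; update p ← p + (dp/dt)·Δt with the new parameters.
p: 0.30500 → 0.37317  (Δp = +0.06817)
p: 0.37317 → 0.44338  (Δp = +0.07021)
p: 0.44338 → 0.51066  (Δp = +0.06727)
p: 0.51066 → 0.57032  (Δp = +0.05966)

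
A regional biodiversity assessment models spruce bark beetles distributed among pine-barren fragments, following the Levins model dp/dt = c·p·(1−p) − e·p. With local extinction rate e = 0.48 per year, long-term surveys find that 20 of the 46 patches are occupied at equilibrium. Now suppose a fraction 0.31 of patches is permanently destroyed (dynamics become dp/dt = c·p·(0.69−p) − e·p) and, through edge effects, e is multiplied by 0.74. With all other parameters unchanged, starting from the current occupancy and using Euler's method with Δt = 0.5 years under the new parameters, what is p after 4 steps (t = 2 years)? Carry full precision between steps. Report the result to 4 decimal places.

0.3497

Observed p* = 20/46 = 0.43478.
Balance c(1−p*) = e gives c = e/(1 − 0.43478) = 0.48/0.56522 = 0.84923.
Starting from p₀ = 0.43478; update p ← p + (dp/dt)·Δt with the new parameters.
t = 0.5: p = 0.43478 + (-0.03010) = 0.40468
t = 1: p = 0.40468 + (-0.02284) = 0.38184
t = 1.5: p = 0.38184 + (-0.01785) = 0.36399
t = 2: p = 0.36399 + (-0.01426) = 0.34973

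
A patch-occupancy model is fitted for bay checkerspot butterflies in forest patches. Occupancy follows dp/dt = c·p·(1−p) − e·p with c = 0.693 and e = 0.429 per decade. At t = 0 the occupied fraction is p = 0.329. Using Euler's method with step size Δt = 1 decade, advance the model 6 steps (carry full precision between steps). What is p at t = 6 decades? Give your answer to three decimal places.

Update rule: p ← p + [c·p·(1−p) − e·p]·Δt with Δt = 1.
step 1: Δp = +0.01184, p = 0.34084
step 2: Δp = +0.00947, p = 0.35032
step 3: Δp = +0.00744, p = 0.35776
step 4: Δp = +0.00575, p = 0.36351
step 5: Δp = +0.00439, p = 0.36790
step 6: Δp = +0.00333, p = 0.37123

0.371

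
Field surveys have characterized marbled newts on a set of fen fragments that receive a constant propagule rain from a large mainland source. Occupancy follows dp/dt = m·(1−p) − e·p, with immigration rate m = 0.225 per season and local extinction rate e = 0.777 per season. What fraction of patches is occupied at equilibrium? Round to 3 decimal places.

At equilibrium the propagule rain into empty patches balances local extinction: m(1−p*) = e·p*.
p* = m/(m+e) = 0.225/(0.225+0.777) = 0.225/1.0020 = 0.2246.

0.225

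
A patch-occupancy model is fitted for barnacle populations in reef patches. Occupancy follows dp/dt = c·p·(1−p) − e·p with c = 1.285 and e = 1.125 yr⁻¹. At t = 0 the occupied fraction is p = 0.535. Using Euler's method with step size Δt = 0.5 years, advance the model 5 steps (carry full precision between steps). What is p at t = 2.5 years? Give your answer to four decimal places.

0.2333

Update rule: p ← p + [c·p·(1−p) − e·p]·Δt with Δt = 0.5.
  1  |  dp/dt·Δt = -0.141100  |  p_1 = 0.393900
  2  |  dp/dt·Δt = -0.068177  |  p_2 = 0.325724
  3  |  dp/dt·Δt = -0.042109  |  p_3 = 0.283615
  4  |  dp/dt·Δt = -0.028992  |  p_4 = 0.254623
  5  |  dp/dt·Δt = -0.021285  |  p_5 = 0.233338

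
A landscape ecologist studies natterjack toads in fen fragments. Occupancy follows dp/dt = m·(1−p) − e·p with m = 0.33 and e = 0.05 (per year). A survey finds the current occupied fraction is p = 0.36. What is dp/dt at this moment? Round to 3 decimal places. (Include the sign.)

Colonization term: m·(1−p) = 0.33×0.6400 = 0.21120.
Extinction term: e·p = 0.01800.
dp/dt = 0.21120 − 0.01800 = 0.19320.

0.193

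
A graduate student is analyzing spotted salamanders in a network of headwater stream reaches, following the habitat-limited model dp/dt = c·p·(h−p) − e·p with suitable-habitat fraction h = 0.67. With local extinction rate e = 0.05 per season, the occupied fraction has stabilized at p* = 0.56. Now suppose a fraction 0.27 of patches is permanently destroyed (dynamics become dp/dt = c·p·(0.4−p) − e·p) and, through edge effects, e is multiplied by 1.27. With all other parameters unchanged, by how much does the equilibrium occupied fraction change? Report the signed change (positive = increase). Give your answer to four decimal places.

-0.2997

Balance c(h−p*) = e gives c = e/(0.67 − 0.56000) = 0.05/0.11000 = 0.45455.
New p* = 0.4 − e/c = 0.4 − 0.06350/0.45455 = 0.26030.
Δp* = 0.26030 − 0.56000 = -0.29970.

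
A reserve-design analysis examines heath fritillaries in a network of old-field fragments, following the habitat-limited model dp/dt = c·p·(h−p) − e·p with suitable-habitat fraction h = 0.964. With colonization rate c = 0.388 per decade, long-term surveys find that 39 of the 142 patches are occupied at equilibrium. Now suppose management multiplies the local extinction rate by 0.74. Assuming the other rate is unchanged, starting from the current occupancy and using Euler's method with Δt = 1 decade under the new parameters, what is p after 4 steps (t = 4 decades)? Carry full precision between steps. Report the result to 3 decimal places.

0.345

Observed p* = 39/142 = 0.27465.
Balance c(h−p*) = e gives e = 0.388×(0.964 − 0.27465) = 0.26747.
Starting from p₀ = 0.27465; update p ← p + (dp/dt)·Δt with the new parameters.
  1  |  dp/dt·Δt = +0.019100  |  p_1 = 0.293747
  2  |  dp/dt·Δt = +0.018251  |  p_2 = 0.311998
  3  |  dp/dt·Δt = +0.017175  |  p_3 = 0.329174
  4  |  dp/dt·Δt = +0.015927  |  p_4 = 0.345101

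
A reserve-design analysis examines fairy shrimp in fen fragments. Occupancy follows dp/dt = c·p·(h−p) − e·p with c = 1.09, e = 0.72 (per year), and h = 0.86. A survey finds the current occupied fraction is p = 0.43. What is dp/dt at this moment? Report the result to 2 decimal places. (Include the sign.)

-0.11

Colonization term: c·p·(h−p) = 1.09×0.43×0.4300 = 0.20154.
Extinction term: e·p = 0.30960.
dp/dt = 0.20154 − 0.30960 = -0.10806.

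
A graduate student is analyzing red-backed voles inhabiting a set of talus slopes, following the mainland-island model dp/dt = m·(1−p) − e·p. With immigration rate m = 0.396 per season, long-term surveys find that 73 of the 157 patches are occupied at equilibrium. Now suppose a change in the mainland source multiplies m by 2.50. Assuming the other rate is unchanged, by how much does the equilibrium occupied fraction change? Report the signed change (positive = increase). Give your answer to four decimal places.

Observed p* = 73/157 = 0.46497.
Balance m(1−p*) = e·p* gives e = m(1−p*)/p* = 0.396×0.53503/0.46497 = 0.45567.
New p* = m/(m+e) = 0.99000/(0.99000+0.45567) = 0.68480.
Δp* = 0.68480 − 0.46497 = +0.21983.

0.2198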